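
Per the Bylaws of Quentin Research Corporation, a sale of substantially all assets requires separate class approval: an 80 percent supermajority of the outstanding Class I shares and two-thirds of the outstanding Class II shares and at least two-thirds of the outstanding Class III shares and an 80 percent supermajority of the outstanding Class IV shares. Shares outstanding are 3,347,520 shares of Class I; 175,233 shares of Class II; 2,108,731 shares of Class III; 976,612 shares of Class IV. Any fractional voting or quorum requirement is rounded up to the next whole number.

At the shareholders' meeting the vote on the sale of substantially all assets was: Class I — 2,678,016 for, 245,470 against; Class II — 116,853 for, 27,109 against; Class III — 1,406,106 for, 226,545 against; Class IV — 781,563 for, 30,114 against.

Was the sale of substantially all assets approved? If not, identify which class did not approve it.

Approved — every class gave the required vote.

Class I: 4/5 of 3347520 = 2678016; 2,678,016 required, 2,678,016 in favor — approved.
Class II: 2/3 of 175233 = 116822; 116,822 required, 116,853 in favor — approved.
Class III: 2/3 of 2108731 = 1405820.67, rounded up to 1405821; 1,405,821 required, 1,406,106 in favor — approved.
Class IV: 4/5 of 976612 = 781289.60, rounded up to 781290; 781,290 required, 781,563 in favor — approved.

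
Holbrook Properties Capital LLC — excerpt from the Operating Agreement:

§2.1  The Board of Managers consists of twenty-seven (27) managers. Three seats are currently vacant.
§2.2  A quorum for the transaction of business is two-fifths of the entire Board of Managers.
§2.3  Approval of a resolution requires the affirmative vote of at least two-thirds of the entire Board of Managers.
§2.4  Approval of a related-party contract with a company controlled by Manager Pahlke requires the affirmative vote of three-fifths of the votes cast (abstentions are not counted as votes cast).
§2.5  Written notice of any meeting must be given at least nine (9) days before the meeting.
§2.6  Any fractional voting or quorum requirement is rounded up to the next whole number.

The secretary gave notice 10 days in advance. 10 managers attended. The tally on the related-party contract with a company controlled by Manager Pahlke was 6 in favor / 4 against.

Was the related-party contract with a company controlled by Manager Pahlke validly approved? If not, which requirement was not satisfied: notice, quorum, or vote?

Invalid — quorum requirement not satisfied.

Notice: 10 days given; 9 required (10 ≥ 9). Satisfied.
Quorum: 10 present; quorum is 11. Not satisfied.
Vote: the related-party contract with a company controlled by Manager Pahlke requires three-fifths of the votes cast (10). 3/5 of 10 = 6, so 6 affirmative votes are needed; 6 voted in favor. Satisfied. (Moot — without a quorum no business can be validly transacted.)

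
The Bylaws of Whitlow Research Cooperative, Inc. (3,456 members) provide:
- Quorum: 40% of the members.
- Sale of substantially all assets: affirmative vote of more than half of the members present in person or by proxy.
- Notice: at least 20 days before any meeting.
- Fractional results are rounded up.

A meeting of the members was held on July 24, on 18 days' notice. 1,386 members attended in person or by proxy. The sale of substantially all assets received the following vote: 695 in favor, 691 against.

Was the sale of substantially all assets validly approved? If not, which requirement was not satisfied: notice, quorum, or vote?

Notice: 18 days given; 20 required. Not satisfied.
Quorum: 40% of 3,456 = 1,382.40, rounded up to 1,383; 1,386 present. Satisfied.
Vote: requires a majority of those present (1,386); a majority of 1386 is 694, so 694 needed; 695 in favor. Satisfied.

Invalid — notice requirement not satisfied.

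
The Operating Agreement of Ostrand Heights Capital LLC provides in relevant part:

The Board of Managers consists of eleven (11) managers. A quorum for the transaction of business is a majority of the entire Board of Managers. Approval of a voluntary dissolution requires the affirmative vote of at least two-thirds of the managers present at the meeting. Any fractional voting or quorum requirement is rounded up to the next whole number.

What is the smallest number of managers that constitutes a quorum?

6

A majority of 11 is 6.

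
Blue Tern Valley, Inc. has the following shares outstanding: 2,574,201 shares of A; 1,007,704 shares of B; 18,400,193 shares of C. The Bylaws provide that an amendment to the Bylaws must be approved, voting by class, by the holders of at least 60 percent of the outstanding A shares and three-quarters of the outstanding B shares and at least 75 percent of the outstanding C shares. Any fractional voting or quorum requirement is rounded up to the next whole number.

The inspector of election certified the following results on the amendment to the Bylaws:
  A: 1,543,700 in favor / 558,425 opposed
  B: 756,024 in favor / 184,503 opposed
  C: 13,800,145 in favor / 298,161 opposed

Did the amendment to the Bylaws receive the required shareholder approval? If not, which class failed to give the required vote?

A: 3/5 of 2574201 = 1544520.60, rounded up to 1544521; 1,544,521 required, 1,543,700 in favor — not approved.
B: 3/4 of 1007704 = 755778; 755,778 required, 756,024 in favor — approved.
C: 3/4 of 18400193 = 13800144.75, rounded up to 13800145; 13,800,145 required, 13,800,145 in favor — approved.

Not approved — the A shares did not give the required vote.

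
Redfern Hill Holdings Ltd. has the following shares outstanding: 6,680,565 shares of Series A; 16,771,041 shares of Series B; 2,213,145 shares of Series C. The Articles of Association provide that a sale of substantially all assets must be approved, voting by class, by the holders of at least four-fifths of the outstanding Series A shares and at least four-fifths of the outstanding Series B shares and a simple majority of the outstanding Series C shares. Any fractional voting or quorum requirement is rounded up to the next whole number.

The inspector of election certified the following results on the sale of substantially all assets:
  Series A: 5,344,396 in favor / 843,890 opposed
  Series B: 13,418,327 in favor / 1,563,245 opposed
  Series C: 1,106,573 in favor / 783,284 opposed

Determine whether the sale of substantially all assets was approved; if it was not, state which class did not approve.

Series A: 4/5 of 6680565 = 5344452; 5,344,452 required, 5,344,396 in favor — not approved.
Series B: 4/5 of 16771041 = 13416832.80, rounded up to 13416833; 13,416,833 required, 13,418,327 in favor — approved.
Series C: a majority of 2213145 is 1106573; 1,106,573 required, 1,106,573 in favor — approved.

Not approved — the Series A shares did not give the required vote.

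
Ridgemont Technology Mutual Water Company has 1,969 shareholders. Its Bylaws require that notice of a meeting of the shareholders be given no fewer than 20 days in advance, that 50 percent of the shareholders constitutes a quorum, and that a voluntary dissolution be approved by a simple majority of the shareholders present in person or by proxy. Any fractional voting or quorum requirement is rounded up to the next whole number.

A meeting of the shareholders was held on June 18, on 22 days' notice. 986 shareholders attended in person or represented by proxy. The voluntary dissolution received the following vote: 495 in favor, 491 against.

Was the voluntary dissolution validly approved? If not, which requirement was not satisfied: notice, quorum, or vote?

Valid — all requirements satisfied.

Notice: 22 days given; 20 required. Satisfied.
Quorum: 50% of 1,969 = 984.50, rounded up to 985; 986 present. Satisfied.
Vote: requires a majority of those present (986); a majority of 986 is 494, so 494 needed; 495 in favor. Satisfied.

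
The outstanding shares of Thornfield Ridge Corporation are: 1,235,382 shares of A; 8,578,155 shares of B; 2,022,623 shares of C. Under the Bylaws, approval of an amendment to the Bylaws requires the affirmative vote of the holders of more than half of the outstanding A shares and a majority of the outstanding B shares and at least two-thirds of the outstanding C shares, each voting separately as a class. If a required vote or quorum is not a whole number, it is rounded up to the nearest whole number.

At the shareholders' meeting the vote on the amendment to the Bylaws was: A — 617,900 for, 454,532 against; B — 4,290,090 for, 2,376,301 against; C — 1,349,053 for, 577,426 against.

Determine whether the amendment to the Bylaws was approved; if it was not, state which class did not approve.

A: a majority of 1235382 is 617692; 617,692 required, 617,900 in favor — approved.
B: a majority of 8578155 is 4289078; 4,289,078 required, 4,290,090 in favor — approved.
C: 2/3 of 2022623 = 1348415.33, rounded up to 1348416; 1,348,416 required, 1,349,053 in favor — approved.

Approved — every class gave the required vote.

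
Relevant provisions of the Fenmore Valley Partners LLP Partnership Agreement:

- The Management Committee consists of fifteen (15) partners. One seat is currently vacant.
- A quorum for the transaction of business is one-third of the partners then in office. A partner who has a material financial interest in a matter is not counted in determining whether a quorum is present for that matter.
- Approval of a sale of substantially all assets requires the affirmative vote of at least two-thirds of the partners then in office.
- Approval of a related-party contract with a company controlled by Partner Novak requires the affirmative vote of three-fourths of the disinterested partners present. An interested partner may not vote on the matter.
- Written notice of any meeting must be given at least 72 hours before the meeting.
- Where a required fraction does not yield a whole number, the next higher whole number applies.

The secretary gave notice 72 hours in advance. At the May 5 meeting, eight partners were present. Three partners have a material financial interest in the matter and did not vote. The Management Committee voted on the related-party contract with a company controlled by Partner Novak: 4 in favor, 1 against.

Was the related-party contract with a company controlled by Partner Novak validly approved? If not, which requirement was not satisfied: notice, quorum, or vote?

Notice: 72 hours given; 72 required (72 ≥ 72). Satisfied.
Quorum: 8 present, but the 3 interested partners do not count, leaving 5. Quorum is 5. Satisfied.
Vote: the related-party contract with a company controlled by Partner Novak requires three-fourths of the disinterested partners present (8 − 3 = 5). 3/4 of 5 = 3.75, rounded up to 4, so 4 affirmative votes are needed; 4 voted in favor. Satisfied.

Valid — all requirements satisfied.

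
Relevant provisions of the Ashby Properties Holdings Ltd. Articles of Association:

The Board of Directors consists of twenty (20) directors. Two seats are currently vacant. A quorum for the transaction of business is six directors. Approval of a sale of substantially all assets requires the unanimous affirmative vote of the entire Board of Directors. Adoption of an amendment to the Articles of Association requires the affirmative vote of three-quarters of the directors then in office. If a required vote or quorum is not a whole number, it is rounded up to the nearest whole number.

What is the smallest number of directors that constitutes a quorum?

The quorum is fixed at 6.

6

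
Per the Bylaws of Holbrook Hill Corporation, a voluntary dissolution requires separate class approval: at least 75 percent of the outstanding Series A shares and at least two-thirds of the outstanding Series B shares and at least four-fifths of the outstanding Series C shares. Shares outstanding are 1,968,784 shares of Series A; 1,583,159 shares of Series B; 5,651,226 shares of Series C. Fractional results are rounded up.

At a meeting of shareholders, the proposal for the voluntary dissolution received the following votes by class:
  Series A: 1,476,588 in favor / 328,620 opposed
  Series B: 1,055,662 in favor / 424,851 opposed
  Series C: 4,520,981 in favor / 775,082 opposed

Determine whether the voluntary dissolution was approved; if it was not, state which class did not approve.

Approved — every class gave the required vote.

Series A: 3/4 of 1968784 = 1476588; 1,476,588 required, 1,476,588 in favor — approved.
Series B: 2/3 of 1583159 = 1055439.33, rounded up to 1055440; 1,055,440 required, 1,055,662 in favor — approved.
Series C: 4/5 of 5651226 = 4520980.80, rounded up to 4520981; 4,520,981 required, 4,520,981 in favor — approved.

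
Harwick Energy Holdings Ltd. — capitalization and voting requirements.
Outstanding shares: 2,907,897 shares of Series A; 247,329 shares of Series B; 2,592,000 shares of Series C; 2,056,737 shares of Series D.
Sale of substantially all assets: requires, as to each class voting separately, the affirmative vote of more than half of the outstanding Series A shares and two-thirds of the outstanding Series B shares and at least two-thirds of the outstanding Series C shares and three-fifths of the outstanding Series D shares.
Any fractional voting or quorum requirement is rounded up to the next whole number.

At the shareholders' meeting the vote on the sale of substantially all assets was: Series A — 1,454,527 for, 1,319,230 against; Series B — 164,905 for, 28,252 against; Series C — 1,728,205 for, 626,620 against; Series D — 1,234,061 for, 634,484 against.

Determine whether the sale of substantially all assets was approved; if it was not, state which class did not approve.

Approved — every class gave the required vote.

Series A: a majority of 2907897 is 1453949; 1,453,949 required, 1,454,527 in favor — approved.
Series B: 2/3 of 247329 = 164886; 164,886 required, 164,905 in favor — approved.
Series C: 2/3 of 2592000 = 1728000; 1,728,000 required, 1,728,205 in favor — approved.
Series D: 3/5 of 2056737 = 1234042.20, rounded up to 1234043; 1,234,043 required, 1,234,061 in favor — approved.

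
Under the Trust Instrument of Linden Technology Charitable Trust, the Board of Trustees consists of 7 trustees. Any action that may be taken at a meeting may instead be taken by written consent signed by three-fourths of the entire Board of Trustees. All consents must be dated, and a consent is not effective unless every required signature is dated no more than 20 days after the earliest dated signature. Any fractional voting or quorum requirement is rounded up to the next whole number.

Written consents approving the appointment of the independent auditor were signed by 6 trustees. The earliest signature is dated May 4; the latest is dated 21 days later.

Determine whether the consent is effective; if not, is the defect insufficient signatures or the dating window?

Not effective — dating-window requirement not satisfied.

Signatures required: three-fourths of 7 — 3/4 of 7 = 5.25, rounded up to 6, so 6 needed; 6 signed. Sufficient.
Dating window: the latest signature is 21 days after the earliest; the limit is 20 days. Outside the window.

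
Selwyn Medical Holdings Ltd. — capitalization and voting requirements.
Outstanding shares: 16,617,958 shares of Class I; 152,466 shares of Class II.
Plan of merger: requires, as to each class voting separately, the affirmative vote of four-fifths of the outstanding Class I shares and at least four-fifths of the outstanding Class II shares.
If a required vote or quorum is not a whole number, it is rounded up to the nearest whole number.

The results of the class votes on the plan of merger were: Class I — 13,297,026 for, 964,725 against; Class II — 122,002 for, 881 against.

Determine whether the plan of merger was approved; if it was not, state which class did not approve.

Approved — every class gave the required vote.

Class I: 4/5 of 16617958 = 13294366.40, rounded up to 13294367; 13,294,367 required, 13,297,026 in favor — approved.
Class II: 4/5 of 152466 = 121972.80, rounded up to 121973; 121,973 required, 122,002 in favor — approved.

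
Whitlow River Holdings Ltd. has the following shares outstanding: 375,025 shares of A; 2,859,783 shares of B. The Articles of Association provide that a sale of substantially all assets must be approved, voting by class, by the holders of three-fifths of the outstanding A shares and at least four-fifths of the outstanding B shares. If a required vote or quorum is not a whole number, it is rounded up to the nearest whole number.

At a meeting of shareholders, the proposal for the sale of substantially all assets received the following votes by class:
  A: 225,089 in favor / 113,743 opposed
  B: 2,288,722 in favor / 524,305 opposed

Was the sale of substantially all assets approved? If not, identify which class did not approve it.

A: 3/5 of 375025 = 225015; 225,015 required, 225,089 in favor — approved.
B: 4/5 of 2859783 = 2287826.40, rounded up to 2287827; 2,287,827 required, 2,288,722 in favor — approved.

Approved — every class gave the required vote.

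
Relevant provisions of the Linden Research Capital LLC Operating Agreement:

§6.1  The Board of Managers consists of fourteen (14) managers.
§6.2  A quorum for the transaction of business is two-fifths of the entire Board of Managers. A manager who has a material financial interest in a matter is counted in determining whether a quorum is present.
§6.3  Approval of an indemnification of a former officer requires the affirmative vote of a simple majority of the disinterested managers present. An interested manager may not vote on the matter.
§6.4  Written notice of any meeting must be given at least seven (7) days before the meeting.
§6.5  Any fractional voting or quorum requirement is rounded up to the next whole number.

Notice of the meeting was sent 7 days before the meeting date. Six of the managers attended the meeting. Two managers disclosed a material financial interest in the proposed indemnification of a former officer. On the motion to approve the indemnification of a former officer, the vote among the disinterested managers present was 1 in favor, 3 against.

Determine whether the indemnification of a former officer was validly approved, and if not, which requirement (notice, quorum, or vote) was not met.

Invalid — vote requirement not satisfied.

Notice: 7 days given; 7 required (7 ≥ 7). Satisfied.
Quorum: 6 present (interested managers count toward quorum); quorum is 6. Satisfied.
Vote: the indemnification of a former officer requires a majority of the disinterested managers present (6 − 2 = 4). A majority of 4 is 3, so 3 affirmative votes are needed; 1 voted in favor. Not satisfied.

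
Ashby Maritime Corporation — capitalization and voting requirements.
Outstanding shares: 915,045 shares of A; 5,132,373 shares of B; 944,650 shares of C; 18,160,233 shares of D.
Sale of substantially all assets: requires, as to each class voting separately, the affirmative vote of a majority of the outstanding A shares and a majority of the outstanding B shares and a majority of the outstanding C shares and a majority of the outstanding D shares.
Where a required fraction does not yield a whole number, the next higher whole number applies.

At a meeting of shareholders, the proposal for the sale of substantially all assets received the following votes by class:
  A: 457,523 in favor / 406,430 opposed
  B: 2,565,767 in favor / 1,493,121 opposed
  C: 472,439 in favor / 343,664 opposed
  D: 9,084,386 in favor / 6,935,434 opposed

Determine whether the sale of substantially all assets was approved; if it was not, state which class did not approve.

Not approved — the B shares did not give the required vote.

A: a majority of 915045 is 457523; 457,523 required, 457,523 in favor — approved.
B: a majority of 5132373 is 2566187; 2,566,187 required, 2,565,767 in favor — not approved.
C: a majority of 944650 is 472326; 472,326 required, 472,439 in favor — approved.
D: a majority of 18160233 is 9080117; 9,080,117 required, 9,084,386 in favor — approved.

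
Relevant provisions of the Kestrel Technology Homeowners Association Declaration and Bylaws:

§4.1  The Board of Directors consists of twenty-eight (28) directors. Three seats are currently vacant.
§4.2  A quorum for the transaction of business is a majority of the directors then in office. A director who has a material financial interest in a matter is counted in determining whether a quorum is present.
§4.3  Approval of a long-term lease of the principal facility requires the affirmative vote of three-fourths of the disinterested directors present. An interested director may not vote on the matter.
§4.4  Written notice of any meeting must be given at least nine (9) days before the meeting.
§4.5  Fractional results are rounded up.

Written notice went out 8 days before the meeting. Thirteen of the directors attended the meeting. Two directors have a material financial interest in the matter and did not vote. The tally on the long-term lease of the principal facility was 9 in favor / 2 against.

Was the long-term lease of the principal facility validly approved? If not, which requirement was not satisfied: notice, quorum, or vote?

Notice: 8 days given; 9 required (8 < 9). Not satisfied.
Quorum: 13 present (interested directors count toward quorum); quorum is 13. Satisfied.
Vote: the long-term lease of the principal facility requires three-fourths of the disinterested directors present (13 − 2 = 11). 3/4 of 11 = 8.25, rounded up to 9, so 9 affirmative votes are needed; 9 voted in favor. Satisfied.

Invalid — notice requirement not satisfied.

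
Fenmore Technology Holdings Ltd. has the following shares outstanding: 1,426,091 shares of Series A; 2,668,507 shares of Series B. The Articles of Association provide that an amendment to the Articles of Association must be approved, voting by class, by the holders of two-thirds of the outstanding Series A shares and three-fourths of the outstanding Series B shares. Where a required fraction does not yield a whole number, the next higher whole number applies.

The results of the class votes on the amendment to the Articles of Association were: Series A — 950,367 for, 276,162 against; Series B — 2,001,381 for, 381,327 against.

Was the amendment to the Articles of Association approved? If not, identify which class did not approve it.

Series A: 2/3 of 1426091 = 950727.33, rounded up to 950728; 950,728 required, 950,367 in favor — not approved.
Series B: 3/4 of 2668507 = 2001380.25, rounded up to 2001381; 2,001,381 required, 2,001,381 in favor — approved.

Not approved — the Series A shares did not give the required vote.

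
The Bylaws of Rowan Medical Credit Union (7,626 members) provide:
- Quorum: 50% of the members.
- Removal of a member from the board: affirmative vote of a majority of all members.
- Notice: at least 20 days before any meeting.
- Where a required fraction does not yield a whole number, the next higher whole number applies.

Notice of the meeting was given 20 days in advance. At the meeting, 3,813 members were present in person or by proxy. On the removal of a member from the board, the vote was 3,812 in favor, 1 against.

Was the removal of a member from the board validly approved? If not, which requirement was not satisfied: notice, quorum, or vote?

Invalid — vote requirement not satisfied.

Notice: 20 days given; 20 required. Satisfied.
Quorum: 50% of 7,626 = 3,813; 3,813 present. Satisfied.
Vote: requires a majority of all members (7,626); a majority of 7626 is 3814, so 3,814 needed; 3,812 in favor. Not satisfied.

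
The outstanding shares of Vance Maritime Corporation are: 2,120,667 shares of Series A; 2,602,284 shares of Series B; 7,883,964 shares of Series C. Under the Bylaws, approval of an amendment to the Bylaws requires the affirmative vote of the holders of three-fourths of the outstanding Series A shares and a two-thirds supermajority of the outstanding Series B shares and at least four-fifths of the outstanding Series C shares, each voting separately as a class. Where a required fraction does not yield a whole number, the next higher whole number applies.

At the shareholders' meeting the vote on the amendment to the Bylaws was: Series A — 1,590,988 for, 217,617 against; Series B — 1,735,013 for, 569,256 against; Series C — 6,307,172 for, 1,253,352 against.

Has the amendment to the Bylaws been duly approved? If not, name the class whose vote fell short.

Approved — every class gave the required vote.

Series A: 3/4 of 2120667 = 1590500.25, rounded up to 1590501; 1,590,501 required, 1,590,988 in favor — approved.
Series B: 2/3 of 2602284 = 1734856; 1,734,856 required, 1,735,013 in favor — approved.
Series C: 4/5 of 7883964 = 6307171.20, rounded up to 6307172; 6,307,172 required, 6,307,172 in favor — approved.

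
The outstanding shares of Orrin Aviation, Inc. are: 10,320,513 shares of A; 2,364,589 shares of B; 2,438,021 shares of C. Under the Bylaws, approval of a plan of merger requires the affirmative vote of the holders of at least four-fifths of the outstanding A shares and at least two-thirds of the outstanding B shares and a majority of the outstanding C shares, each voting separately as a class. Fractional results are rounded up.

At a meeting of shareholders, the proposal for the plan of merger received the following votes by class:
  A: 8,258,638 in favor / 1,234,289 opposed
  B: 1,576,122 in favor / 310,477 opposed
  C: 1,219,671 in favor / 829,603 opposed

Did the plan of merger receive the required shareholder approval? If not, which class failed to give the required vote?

A: 4/5 of 10320513 = 8256410.40, rounded up to 8256411; 8,256,411 required, 8,258,638 in favor — approved.
B: 2/3 of 2364589 = 1576392.67, rounded up to 1576393; 1,576,393 required, 1,576,122 in favor — not approved.
C: a majority of 2438021 is 1219011; 1,219,011 required, 1,219,671 in favor — approved.

Not approved — the B shares did not give the required vote.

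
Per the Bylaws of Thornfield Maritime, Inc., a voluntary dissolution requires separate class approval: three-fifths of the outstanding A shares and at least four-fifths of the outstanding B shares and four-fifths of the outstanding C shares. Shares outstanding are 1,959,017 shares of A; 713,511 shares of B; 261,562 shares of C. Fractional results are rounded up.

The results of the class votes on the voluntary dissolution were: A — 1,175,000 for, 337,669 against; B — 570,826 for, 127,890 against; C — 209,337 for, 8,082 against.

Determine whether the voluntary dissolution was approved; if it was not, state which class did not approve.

A: 3/5 of 1959017 = 1175410.20, rounded up to 1175411; 1,175,411 required, 1,175,000 in favor — not approved.
B: 4/5 of 713511 = 570808.80, rounded up to 570809; 570,809 required, 570,826 in favor — approved.
C: 4/5 of 261562 = 209249.60, rounded up to 209250; 209,250 required, 209,337 in favor — approved.

Not approved — the A shares did not give the required vote.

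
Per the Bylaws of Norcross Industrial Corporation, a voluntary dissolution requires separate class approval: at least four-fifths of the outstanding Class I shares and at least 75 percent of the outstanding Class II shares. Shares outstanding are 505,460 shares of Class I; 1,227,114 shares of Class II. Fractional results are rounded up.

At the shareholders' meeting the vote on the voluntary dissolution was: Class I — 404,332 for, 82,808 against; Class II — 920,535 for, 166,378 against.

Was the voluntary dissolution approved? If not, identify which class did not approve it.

Not approved — the Class I shares did not give the required vote.

Class I: 4/5 of 505460 = 404368; 404,368 required, 404,332 in favor — not approved.
Class II: 3/4 of 1227114 = 920335.50, rounded up to 920336; 920,336 required, 920,535 in favor — approved.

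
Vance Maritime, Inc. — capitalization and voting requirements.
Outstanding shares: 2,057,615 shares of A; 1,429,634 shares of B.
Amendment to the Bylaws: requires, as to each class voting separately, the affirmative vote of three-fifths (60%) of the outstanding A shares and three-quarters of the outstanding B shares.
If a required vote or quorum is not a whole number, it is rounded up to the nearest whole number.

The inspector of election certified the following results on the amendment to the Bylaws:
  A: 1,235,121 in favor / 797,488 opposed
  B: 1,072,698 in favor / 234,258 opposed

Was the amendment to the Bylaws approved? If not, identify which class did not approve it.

A: 3/5 of 2057615 = 1234569; 1,234,569 required, 1,235,121 in favor — approved.
B: 3/4 of 1429634 = 1072225.50, rounded up to 1072226; 1,072,226 required, 1,072,698 in favor — approved.

Approved — every class gave the required vote.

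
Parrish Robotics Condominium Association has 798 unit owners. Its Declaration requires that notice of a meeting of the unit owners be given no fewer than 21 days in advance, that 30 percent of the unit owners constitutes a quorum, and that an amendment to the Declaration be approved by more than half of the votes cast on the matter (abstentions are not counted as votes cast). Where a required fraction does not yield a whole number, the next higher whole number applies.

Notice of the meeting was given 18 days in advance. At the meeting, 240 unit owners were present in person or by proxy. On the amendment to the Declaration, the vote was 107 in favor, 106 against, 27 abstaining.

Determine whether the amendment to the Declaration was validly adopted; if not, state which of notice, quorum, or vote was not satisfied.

Invalid — notice requirement not satisfied.

Notice: 18 days given; 21 required. Not satisfied.
Quorum: 30% of 798 = 239.40, rounded up to 240; 240 present. Satisfied.
Vote: requires a majority of the votes cast (240 − 27 abstaining = 213); a majority of 213 is 107, so 107 needed; 107 in favor. Satisfied.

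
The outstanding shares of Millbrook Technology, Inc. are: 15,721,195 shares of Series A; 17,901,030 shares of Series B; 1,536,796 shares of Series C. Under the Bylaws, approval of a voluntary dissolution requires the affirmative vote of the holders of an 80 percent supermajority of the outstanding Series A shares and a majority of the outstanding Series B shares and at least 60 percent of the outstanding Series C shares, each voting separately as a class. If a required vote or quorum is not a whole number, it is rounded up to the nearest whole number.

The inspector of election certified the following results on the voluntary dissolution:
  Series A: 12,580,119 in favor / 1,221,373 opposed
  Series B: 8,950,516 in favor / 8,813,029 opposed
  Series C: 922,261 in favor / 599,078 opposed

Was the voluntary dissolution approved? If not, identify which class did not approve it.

Approved — every class gave the required vote.

Series A: 4/5 of 15721195 = 12576956; 12,576,956 required, 12,580,119 in favor — approved.
Series B: a majority of 17901030 is 8950516; 8,950,516 required, 8,950,516 in favor — approved.
Series C: 3/5 of 1536796 = 922077.60, rounded up to 922078; 922,078 required, 922,261 in favor — approved.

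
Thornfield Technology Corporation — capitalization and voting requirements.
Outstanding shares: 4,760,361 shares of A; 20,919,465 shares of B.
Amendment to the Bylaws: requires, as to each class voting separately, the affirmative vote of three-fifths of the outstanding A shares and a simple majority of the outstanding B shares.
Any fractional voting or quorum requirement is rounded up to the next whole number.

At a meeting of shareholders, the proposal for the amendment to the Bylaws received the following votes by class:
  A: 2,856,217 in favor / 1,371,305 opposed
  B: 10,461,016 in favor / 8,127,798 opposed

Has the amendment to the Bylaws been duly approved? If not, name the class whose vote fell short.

Approved — every class gave the required vote.

A: 3/5 of 4760361 = 2856216.60, rounded up to 2856217; 2,856,217 required, 2,856,217 in favor — approved.
B: a majority of 20919465 is 10459733; 10,459,733 required, 10,461,016 in favor — approved.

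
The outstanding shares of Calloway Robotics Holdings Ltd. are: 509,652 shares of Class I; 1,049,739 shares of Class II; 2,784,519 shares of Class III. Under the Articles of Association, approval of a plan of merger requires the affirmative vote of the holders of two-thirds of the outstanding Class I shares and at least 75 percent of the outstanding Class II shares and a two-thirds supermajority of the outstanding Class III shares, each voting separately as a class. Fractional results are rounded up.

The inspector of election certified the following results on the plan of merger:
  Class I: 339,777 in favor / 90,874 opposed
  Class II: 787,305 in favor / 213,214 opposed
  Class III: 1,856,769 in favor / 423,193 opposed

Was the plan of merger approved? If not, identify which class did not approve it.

Approved — every class gave the required vote.

Class I: 2/3 of 509652 = 339768; 339,768 required, 339,777 in favor — approved.
Class II: 3/4 of 1049739 = 787304.25, rounded up to 787305; 787,305 required, 787,305 in favor — approved.
Class III: 2/3 of 2784519 = 1856346; 1,856,346 required, 1,856,769 in favor — approved.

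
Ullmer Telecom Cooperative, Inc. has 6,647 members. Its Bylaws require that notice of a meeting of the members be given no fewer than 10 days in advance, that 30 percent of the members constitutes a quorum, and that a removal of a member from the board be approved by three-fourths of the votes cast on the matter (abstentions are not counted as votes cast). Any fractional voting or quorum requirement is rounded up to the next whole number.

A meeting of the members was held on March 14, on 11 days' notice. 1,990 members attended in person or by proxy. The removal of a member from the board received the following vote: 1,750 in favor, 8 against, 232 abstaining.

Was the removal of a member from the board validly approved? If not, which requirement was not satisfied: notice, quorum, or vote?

Notice: 11 days given; 10 required. Satisfied.
Quorum: 30% of 6,647 = 1,994.10, rounded up to 1,995; 1,990 present. Not satisfied.
Vote: requires three-fourths of the votes cast (1,990 − 232 abstaining = 1,758); 3/4 of 1758 = 1318.50, rounded up to 1319, so 1,319 needed; 1,750 in favor. Satisfied.

Invalid — quorum requirement not satisfied.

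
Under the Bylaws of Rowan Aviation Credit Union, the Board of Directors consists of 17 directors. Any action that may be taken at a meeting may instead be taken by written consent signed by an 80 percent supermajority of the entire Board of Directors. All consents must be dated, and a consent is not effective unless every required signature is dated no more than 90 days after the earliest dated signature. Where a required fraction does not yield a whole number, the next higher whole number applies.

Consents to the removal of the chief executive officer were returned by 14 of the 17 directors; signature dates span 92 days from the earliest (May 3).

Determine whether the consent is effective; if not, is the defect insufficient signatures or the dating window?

Not effective — dating-window requirement not satisfied.

Signatures required: an 80 percent supermajority of 17 — 4/5 of 17 = 13.60, rounded up to 14, so 14 needed; 14 signed. Sufficient.
Dating window: the latest signature is 92 days after the earliest; the limit is 90 days. Outside the window.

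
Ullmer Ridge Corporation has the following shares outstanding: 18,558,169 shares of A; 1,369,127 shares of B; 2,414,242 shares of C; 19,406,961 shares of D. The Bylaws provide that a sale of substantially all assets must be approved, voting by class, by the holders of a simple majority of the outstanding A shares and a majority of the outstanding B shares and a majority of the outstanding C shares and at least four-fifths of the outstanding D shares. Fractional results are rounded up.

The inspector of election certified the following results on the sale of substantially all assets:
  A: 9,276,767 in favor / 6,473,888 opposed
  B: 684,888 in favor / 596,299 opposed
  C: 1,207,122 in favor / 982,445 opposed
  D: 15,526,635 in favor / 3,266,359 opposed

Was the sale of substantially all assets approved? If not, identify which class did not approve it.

A: a majority of 18558169 is 9279085; 9,279,085 required, 9,276,767 in favor — not approved.
B: a majority of 1369127 is 684564; 684,564 required, 684,888 in favor — approved.
C: a majority of 2414242 is 1207122; 1,207,122 required, 1,207,122 in favor — approved.
D: 4/5 of 19406961 = 15525568.80, rounded up to 15525569; 15,525,569 required, 15,526,635 in favor — approved.

Not approved — the A shares did not give the required vote.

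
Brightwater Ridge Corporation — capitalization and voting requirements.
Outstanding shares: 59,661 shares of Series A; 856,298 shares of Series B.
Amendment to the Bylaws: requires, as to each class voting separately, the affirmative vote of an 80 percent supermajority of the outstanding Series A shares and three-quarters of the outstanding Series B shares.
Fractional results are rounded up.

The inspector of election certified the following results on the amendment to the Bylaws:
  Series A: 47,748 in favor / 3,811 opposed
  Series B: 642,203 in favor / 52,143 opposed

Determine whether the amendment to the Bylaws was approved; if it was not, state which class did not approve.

Not approved — the Series B shares did not give the required vote.

Series A: 4/5 of 59661 = 47728.80, rounded up to 47729; 47,729 required, 47,748 in favor — approved.
Series B: 3/4 of 856298 = 642223.50, rounded up to 642224; 642,224 required, 642,203 in favor — not approved.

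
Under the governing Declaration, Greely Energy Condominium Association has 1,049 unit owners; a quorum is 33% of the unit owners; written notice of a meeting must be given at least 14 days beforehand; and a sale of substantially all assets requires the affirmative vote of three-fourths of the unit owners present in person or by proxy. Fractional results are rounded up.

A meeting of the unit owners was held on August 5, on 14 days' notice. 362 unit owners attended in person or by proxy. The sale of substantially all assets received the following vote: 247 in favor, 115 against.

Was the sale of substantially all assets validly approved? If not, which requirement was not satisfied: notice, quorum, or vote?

Notice: 14 days given; 14 required. Satisfied.
Quorum: 33% of 1,049 = 346.17, rounded up to 347; 362 present. Satisfied.
Vote: requires three-fourths of those present (362); 3/4 of 362 = 271.50, rounded up to 272, so 272 needed; 247 in favor. Not satisfied.

Invalid — vote requirement not satisfied.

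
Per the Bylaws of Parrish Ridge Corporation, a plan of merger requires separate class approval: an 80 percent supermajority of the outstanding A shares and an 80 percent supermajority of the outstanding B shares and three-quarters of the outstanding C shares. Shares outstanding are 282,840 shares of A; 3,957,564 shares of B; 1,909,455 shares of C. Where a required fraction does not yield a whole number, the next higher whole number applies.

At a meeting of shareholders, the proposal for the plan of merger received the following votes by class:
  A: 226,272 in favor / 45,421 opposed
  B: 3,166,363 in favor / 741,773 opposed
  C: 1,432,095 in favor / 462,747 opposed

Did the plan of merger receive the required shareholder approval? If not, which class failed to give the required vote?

A: 4/5 of 282840 = 226272; 226,272 required, 226,272 in favor — approved.
B: 4/5 of 3957564 = 3166051.20, rounded up to 3166052; 3,166,052 required, 3,166,363 in favor — approved.
C: 3/4 of 1909455 = 1432091.25, rounded up to 1432092; 1,432,092 required, 1,432,095 in favor — approved.

Approved — every class gave the required vote.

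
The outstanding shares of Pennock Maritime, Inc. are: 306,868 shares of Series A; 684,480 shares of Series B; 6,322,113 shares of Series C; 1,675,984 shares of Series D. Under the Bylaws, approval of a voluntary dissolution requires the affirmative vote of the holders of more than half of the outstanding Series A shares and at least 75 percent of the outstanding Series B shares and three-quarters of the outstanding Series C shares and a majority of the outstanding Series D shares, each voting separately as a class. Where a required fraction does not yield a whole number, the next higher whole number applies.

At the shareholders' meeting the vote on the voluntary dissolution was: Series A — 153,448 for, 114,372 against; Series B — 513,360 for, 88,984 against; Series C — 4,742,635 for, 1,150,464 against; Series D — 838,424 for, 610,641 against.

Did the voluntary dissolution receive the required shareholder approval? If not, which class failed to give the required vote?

Series A: a majority of 306868 is 153435; 153,435 required, 153,448 in favor — approved.
Series B: 3/4 of 684480 = 513360; 513,360 required, 513,360 in favor — approved.
Series C: 3/4 of 6322113 = 4741584.75, rounded up to 4741585; 4,741,585 required, 4,742,635 in favor — approved.
Series D: a majority of 1675984 is 837993; 837,993 required, 838,424 in favor — approved.

Approved — every class gave the required vote.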